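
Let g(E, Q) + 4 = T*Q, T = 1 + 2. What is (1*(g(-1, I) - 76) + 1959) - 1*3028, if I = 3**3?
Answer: -1068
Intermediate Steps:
I = 27
T = 3
g(E, Q) = -4 + 3*Q
(1*(g(-1, I) - 76) + 1959) - 1*3028 = (1*((-4 + 3*27) - 76) + 1959) - 1*3028 = (1*((-4 + 81) - 76) + 1959) - 3028 = (1*(77 - 76) + 1959) - 3028 = (1*1 + 1959) - 3028 = (1 + 1959) - 3028 = 1960 - 3028 = -1068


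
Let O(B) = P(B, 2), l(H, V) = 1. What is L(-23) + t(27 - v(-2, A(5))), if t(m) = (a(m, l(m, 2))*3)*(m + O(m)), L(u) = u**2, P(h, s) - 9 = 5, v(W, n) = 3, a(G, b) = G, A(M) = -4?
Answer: 3265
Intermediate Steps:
P(h, s) = 14 (P(h, s) = 9 + 5 = 14)
O(B) = 14
t(m) = 3*m*(14 + m) (t(m) = (m*3)*(m + 14) = (3*m)*(14 + m) = 3*m*(14 + m))
L(-23) + t(27 - v(-2, A(5))) = (-23)**2 + 3*(27 - 1*3)*(14 + (27 - 1*3)) = 529 + 3*(27 - 3)*(14 + (27 - 3)) = 529 + 3*24*(14 + 24) = 529 + 3*24*38 = 529 + 2736 = 3265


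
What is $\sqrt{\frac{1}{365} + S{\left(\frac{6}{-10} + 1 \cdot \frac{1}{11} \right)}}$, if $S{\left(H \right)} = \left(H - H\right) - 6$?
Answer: $\frac{i \sqrt{798985}}{365} \approx 2.4489 i$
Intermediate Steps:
$S{\left(H \right)} = -6$ ($S{\left(H \right)} = 0 - 6 = -6$)
$\sqrt{\frac{1}{365} + S{\left(\frac{6}{-10} + 1 \cdot \frac{1}{11} \right)}} = \sqrt{\frac{1}{365} - 6} = \sqrt{- \frac{2189}{365}} = \frac{i \sqrt{798985}}{365}$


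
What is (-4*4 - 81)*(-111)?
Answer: 10767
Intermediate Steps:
(-4*4 - 81)*(-111) = (-16 - 81)*(-111) = -97*(-111) = 10767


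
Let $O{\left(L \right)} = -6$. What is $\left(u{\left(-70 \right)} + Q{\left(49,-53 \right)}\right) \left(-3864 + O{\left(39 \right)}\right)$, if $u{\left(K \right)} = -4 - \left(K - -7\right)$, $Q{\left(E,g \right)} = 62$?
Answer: $-468270$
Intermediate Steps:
$u{\left(K \right)} = -11 - K$ ($u{\left(K \right)} = -4 - \left(K + 7\right) = -4 - \left(7 + K\right) = -11 - K$)
$\left(u{\left(-70 \right)} + Q{\left(49,-53 \right)}\right) \left(-3864 + O{\left(39 \right)}\right) = \left(\left(-11 - -70\right) + 62\right) \left(-3864 - 6\right) = \left(\left(-11 + 70\right) + 62\right) \left(-3870\right) = \left(59 + 62\right) \left(-3870\right) = 121 \left(-3870\right) = -468270$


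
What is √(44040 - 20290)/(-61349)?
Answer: -25*√38/61349 ≈ -0.0025120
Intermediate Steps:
√(44040 - 20290)/(-61349) = √23750*(-1/61349) = (25*√38)*(-1/61349) = -25*√38/61349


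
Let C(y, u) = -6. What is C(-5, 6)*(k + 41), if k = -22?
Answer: -114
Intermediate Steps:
C(-5, 6)*(k + 41) = -6*(-22 + 41) = -6*19 = -114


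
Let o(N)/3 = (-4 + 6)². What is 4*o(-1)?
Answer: 48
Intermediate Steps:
o(N) = 12 (o(N) = 3*(-4 + 6)² = 3*2² = 3*4 = 12)
4*o(-1) = 4*12 = 48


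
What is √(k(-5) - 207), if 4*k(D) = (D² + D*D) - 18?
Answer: I*√199 ≈ 14.107*I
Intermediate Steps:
k(D) = -9/2 + D²/2 (k(D) = ((D² + D*D) - 18)/4 = ((D² + D²) - 18)/4 = (2*D² - 18)/4 = (-18 + 2*D²)/4 = -9/2 + D²/2)
√(k(-5) - 207) = √((-9/2 + (½)*(-5)²) - 207) = √((-9/2 + (½)*25) - 207) = √((-9/2 + 25/2) - 207) = √(8 - 207) = √(-199) = I*√199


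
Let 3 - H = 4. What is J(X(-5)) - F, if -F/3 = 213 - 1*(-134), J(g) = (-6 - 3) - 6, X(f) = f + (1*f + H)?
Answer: 1026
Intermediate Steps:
H = -1 (H = 3 - 1*4 = 3 - 4 = -1)
X(f) = -1 + 2*f (X(f) = f + (1*f - 1) = f + (f - 1) = f + (-1 + f) = -1 + 2*f)
J(g) = -15 (J(g) = -9 - 6 = -15)
F = -1041 (F = -3*(213 - 1*(-134)) = -3*(213 + 134) = -3*347 = -1041)
J(X(-5)) - F = -15 - 1*(-1041) = -15 + 1041 = 1026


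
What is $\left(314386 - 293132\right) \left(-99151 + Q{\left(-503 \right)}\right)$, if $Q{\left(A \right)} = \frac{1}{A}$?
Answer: $- \frac{1059999764316}{503} \approx -2.1074 \cdot 10^{9}$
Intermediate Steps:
$\left(314386 - 293132\right) \left(-99151 + Q{\left(-503 \right)}\right) = \left(314386 - 293132\right) \left(-99151 + \frac{1}{-503}\right) = 21254 \left(-99151 - \frac{1}{503}\right) = 21254 \left(- \frac{49872954}{503}\right) = - \frac{1059999764316}{503}$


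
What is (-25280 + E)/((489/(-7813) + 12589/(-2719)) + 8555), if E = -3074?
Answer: -602339531638/181638857137 ≈ -3.3161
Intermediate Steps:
(-25280 + E)/((489/(-7813) + 12589/(-2719)) + 8555) = (-25280 - 3074)/((489/(-7813) + 12589/(-2719)) + 8555) = -28354/((489*(-1/7813) + 12589*(-1/2719)) + 8555) = -28354/((-489/7813 - 12589/2719) + 8555) = -28354/(-99687448/21243547 + 8555) = -28354/181638857137/21243547 = -28354*21243547/181638857137 = -602339531638/181638857137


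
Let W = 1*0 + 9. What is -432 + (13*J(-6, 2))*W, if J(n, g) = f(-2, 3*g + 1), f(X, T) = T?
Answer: 387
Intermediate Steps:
J(n, g) = 1 + 3*g (J(n, g) = 3*g + 1 = 1 + 3*g)
W = 9 (W = 0 + 9 = 9)
-432 + (13*J(-6, 2))*W = -432 + (13*(1 + 3*2))*9 = -432 + (13*(1 + 6))*9 = -432 + (13*7)*9 = -432 + 91*9 = -432 + 819 = 387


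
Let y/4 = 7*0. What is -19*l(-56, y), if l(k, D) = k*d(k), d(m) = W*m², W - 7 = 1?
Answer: 26693632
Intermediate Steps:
W = 8 (W = 7 + 1 = 8)
d(m) = 8*m²
y = 0 (y = 4*(7*0) = 4*0 = 0)
l(k, D) = 8*k³ (l(k, D) = k*(8*k²) = 8*k³)
-19*l(-56, y) = -152*(-56)³ = -152*(-175616) = -19*(-1404928) = 26693632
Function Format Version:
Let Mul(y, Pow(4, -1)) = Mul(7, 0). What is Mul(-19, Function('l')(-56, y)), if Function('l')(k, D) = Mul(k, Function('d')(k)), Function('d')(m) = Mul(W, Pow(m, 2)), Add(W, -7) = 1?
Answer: 26693632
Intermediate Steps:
W = 8 (W = Add(7, 1) = 8)
Function('d')(m) = Mul(8, Pow(m, 2))
y = 0 (y = Mul(4, Mul(7, 0)) = Mul(4, 0) = 0)
Function('l')(k, D) = Mul(8, Pow(k, 3)) (Function('l')(k, D) = Mul(k, Mul(8, Pow(k, 2))) = Mul(8, Pow(k, 3)))
Mul(-19, Function('l')(-56, y)) = Mul(-19, Mul(8, Pow(-56, 3))) = Mul(-19, Mul(8, -175616)) = Mul(-19, -1404928) = 26693632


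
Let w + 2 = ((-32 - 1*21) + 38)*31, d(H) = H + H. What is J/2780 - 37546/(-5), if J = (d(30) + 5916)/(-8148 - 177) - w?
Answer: 19310339111/2571500 ≈ 7509.4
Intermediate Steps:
d(H) = 2*H
w = -467 (w = -2 + ((-32 - 1*21) + 38)*31 = -2 + ((-32 - 21) + 38)*31 = -2 + (-53 + 38)*31 = -2 - 15*31 = -2 - 465 = -467)
J = 431311/925 (J = (2*30 + 5916)/(-8148 - 177) - 1*(-467) = (60 + 5916)/(-8325) + 467 = 5976*(-1/8325) + 467 = -664/925 + 467 = 431311/925 ≈ 466.28)
J/2780 - 37546/(-5) = (431311/925)/2780 - 37546/(-5) = (431311/925)*(1/2780) - 37546*(-⅕) = 431311/2571500 + 37546/5 = 19310339111/2571500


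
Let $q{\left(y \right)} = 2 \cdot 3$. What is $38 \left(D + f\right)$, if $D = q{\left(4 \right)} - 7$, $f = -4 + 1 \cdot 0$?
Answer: $-190$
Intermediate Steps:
$q{\left(y \right)} = 6$
$f = -4$ ($f = -4 + 0 = -4$)
$D = -1$ ($D = 6 - 7 = -1$)
$38 \left(D + f\right) = 38 \left(-1 - 4\right) = 38 \left(-5\right) = -190$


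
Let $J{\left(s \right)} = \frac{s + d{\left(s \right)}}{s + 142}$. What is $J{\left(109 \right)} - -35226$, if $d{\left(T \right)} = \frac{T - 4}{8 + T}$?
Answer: $\frac{344831600}{9789} \approx 35226.0$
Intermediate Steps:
$d{\left(T \right)} = \frac{-4 + T}{8 + T}$
$J{\left(s \right)} = \frac{s + \frac{-4 + s}{8 + s}}{142 + s}$ ($J{\left(s \right)} = \frac{s + \frac{-4 + s}{8 + s}}{s + 142} = \frac{s + \frac{-4 + s}{8 + s}}{142 + s}$)
$J{\left(109 \right)} - -35226 = \frac{-4 + 109 + 109 \left(8 + 109\right)}{\left(8 + 109\right) \left(142 + 109\right)} - -35226 = \frac{-4 + 109 + 109 \cdot 117}{117 \cdot 251} + 35226 = \frac{1}{117} \cdot \frac{1}{251} \left(-4 + 109 + 12753\right) + 35226 = \frac{1}{117} \cdot \frac{1}{251} \cdot 12858 + 35226 = \frac{4286}{9789} + 35226 = \frac{344831600}{9789}$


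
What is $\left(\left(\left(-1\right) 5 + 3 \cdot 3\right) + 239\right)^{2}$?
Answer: $59049$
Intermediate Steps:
$\left(\left(\left(-1\right) 5 + 3 \cdot 3\right) + 239\right)^{2} = \left(\left(-5 + 9\right) + 239\right)^{2} = \left(4 + 239\right)^{2} = 243^{2} = 59049$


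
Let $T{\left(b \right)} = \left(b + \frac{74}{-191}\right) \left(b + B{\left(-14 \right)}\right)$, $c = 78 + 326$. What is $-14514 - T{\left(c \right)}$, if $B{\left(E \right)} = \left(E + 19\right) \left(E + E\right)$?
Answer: $- \frac{23123934}{191} \approx -1.2107 \cdot 10^{5}$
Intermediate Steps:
$c = 404$
$B{\left(E \right)} = 2 E \left(19 + E\right)$ ($B{\left(E \right)} = \left(19 + E\right) 2 E = 2 E \left(19 + E\right)$)
$T{\left(b \right)} = \left(-140 + b\right) \left(- \frac{74}{191} + b\right)$ ($T{\left(b \right)} = \left(b + \frac{74}{-191}\right) \left(b + 2 \left(-14\right) \left(19 - 14\right)\right) = \left(b + 74 \left(- \frac{1}{191}\right)\right) \left(b + 2 \left(-14\right) 5\right) = \left(b - \frac{74}{191}\right) \left(b - 140\right) = \left(- \frac{74}{191} + b\right) \left(-140 + b\right) = \left(-140 + b\right) \left(- \frac{74}{191} + b\right)$)
$-14514 - T{\left(c \right)} = -14514 - \left(\frac{10360}{191} + 404^{2} - \frac{10832856}{191}\right) = -14514 - \left(\frac{10360}{191} + 163216 - \frac{10832856}{191}\right) = -14514 - \frac{20351760}{191} = - \frac{23123934}{191}$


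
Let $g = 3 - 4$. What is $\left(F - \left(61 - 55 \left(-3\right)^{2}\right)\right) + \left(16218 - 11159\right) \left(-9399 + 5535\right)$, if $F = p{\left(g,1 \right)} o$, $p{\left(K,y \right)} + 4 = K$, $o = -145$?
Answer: $-19546817$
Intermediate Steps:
$g = -1$ ($g = 3 - 4 = -1$)
$p{\left(K,y \right)} = -4 + K$
$F = 725$ ($F = \left(-4 - 1\right) \left(-145\right) = \left(-5\right) \left(-145\right) = 725$)
$\left(F - \left(61 - 55 \left(-3\right)^{2}\right)\right) + \left(16218 - 11159\right) \left(-9399 + 5535\right) = \left(725 - \left(61 - 55 \left(-3\right)^{2}\right)\right) + \left(16218 - 11159\right) \left(-9399 + 5535\right) = \left(725 + \left(55 \cdot 9 - 61\right)\right) + 5059 \left(-3864\right) = \left(725 + \left(495 - 61\right)\right) - 19547976 = \left(725 + 434\right) - 19547976 = 1159 - 19547976 = -19546817$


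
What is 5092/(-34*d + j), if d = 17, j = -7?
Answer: -5092/585 ≈ -8.7043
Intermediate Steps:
5092/(-34*d + j) = 5092/(-34*17 - 7) = 5092/(-578 - 7) = 5092/(-585) = 5092*(-1/585) = -5092/585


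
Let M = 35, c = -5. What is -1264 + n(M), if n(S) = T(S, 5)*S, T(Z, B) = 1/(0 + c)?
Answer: -1271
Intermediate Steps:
T(Z, B) = -⅕ (T(Z, B) = 1/(0 - 5) = 1/(-5) = -⅕)
n(S) = -S/5
-1264 + n(M) = -1264 - ⅕*35 = -1264 - 7 = -1271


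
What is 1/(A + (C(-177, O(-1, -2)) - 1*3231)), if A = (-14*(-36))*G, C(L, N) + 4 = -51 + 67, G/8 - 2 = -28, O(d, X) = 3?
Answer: -1/108051 ≈ -9.2549e-6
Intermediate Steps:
G = -208 (G = 16 + 8*(-28) = 16 - 224 = -208)
C(L, N) = 12 (C(L, N) = -4 + (-51 + 67) = -4 + 16 = 12)
A = -104832 (A = -14*(-36)*(-208) = 504*(-208) = -104832)
1/(A + (C(-177, O(-1, -2)) - 1*3231)) = 1/(-104832 + (12 - 1*3231)) = 1/(-104832 + (12 - 3231)) = 1/(-104832 - 3219) = 1/(-108051) = -1/108051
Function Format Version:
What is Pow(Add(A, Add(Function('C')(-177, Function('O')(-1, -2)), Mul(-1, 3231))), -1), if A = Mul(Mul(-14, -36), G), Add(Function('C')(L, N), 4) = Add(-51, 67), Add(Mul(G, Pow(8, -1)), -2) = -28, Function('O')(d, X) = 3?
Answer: Rational(-1, 108051) ≈ -9.2549e-6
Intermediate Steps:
G = -208 (G = Add(16, Mul(8, -28)) = Add(16, -224) = -208)
Function('C')(L, N) = 12 (Function('C')(L, N) = Add(-4, Add(-51, 67)) = Add(-4, 16) = 12)
A = -104832 (A = Mul(Mul(-14, -36), -208) = Mul(504, -208) = -104832)
Pow(Add(A, Add(Function('C')(-177, Function('O')(-1, -2)), Mul(-1, 3231))), -1) = Pow(Add(-104832, Add(12, Mul(-1, 3231))), -1) = Pow(Add(-104832, Add(12, -3231)), -1) = Pow(Add(-104832, -3219), -1) = Pow(-108051, -1) = Rational(-1, 108051)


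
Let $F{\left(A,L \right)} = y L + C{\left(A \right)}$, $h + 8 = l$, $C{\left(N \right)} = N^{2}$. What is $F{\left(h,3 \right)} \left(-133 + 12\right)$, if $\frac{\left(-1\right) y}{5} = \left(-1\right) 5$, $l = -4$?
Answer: $-26499$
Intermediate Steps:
$h = -12$ ($h = -8 - 4 = -12$)
$y = 25$ ($y = - 5 \left(\left(-1\right) 5\right) = \left(-5\right) \left(-5\right) = 25$)
$F{\left(A,L \right)} = A^{2} + 25 L$ ($F{\left(A,L \right)} = 25 L + A^{2} = A^{2} + 25 L$)
$F{\left(h,3 \right)} \left(-133 + 12\right) = \left(\left(-12\right)^{2} + 25 \cdot 3\right) \left(-133 + 12\right) = \left(144 + 75\right) \left(-121\right) = 219 \left(-121\right) = -26499$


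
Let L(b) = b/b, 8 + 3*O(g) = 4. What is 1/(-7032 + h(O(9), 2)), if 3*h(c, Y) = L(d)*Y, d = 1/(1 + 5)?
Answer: -3/21094 ≈ -0.00014222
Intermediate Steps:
d = ⅙ (d = 1/6 = ⅙ ≈ 0.16667)
O(g) = -4/3 (O(g) = -8/3 + (⅓)*4 = -8/3 + 4/3 = -4/3)
L(b) = 1
h(c, Y) = Y/3 (h(c, Y) = (1*Y)/3 = Y/3)
1/(-7032 + h(O(9), 2)) = 1/(-7032 + (⅓)*2) = 1/(-7032 + ⅔) = 1/(-21094/3) = -3/21094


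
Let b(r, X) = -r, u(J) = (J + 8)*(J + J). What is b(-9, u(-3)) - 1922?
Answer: -1913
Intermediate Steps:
u(J) = 2*J*(8 + J) (u(J) = (8 + J)*(2*J) = 2*J*(8 + J))
b(-9, u(-3)) - 1922 = -1*(-9) - 1922 = 9 - 1922 = -1913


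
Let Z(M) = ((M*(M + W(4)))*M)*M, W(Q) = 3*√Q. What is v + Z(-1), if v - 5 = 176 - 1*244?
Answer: -68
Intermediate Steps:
v = -63 (v = 5 + (176 - 1*244) = 5 + (176 - 244) = 5 - 68 = -63)
Z(M) = M³*(6 + M) (Z(M) = ((M*(M + 3*√4))*M)*M = ((M*(M + 3*2))*M)*M = ((M*(M + 6))*M)*M = ((M*(6 + M))*M)*M = (M²*(6 + M))*M = M³*(6 + M))
v + Z(-1) = -63 + (-1)³*(6 - 1) = -63 - 1*5 = -63 - 5 = -68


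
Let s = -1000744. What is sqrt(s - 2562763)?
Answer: 37*I*sqrt(2603) ≈ 1887.7*I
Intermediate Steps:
sqrt(s - 2562763) = sqrt(-1000744 - 2562763) = sqrt(-3563507) = 37*I*sqrt(2603)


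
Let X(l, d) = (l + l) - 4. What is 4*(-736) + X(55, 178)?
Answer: -2838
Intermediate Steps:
X(l, d) = -4 + 2*l (X(l, d) = 2*l - 4 = -4 + 2*l)
4*(-736) + X(55, 178) = 4*(-736) + (-4 + 2*55) = -2944 + (-4 + 110) = -2944 + 106 = -2838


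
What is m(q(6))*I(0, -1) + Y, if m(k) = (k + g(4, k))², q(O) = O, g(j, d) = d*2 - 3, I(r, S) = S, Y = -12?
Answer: -237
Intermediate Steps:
g(j, d) = -3 + 2*d (g(j, d) = 2*d - 3 = -3 + 2*d)
m(k) = (-3 + 3*k)² (m(k) = (k + (-3 + 2*k))² = (-3 + 3*k)²)
m(q(6))*I(0, -1) + Y = (9*(-1 + 6)²)*(-1) - 12 = (9*5²)*(-1) - 12 = (9*25)*(-1) - 12 = 225*(-1) - 12 = -225 - 12 = -237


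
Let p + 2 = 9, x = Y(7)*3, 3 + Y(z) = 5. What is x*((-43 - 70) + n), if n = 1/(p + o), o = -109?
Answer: -11527/17 ≈ -678.06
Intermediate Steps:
Y(z) = 2 (Y(z) = -3 + 5 = 2)
x = 6 (x = 2*3 = 6)
p = 7 (p = -2 + 9 = 7)
n = -1/102 (n = 1/(7 - 109) = 1/(-102) = -1/102 ≈ -0.0098039)
x*((-43 - 70) + n) = 6*((-43 - 70) - 1/102) = 6*(-113 - 1/102) = 6*(-11527/102) = -11527/17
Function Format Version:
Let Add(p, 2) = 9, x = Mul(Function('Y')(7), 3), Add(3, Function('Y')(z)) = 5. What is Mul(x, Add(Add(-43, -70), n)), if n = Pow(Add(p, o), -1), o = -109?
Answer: Rational(-11527, 17) ≈ -678.06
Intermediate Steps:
Function('Y')(z) = 2 (Function('Y')(z) = Add(-3, 5) = 2)
x = 6 (x = Mul(2, 3) = 6)
p = 7 (p = Add(-2, 9) = 7)
n = Rational(-1, 102) (n = Pow(Add(7, -109), -1) = Pow(-102, -1) = Rational(-1, 102) ≈ -0.0098039)
Mul(x, Add(Add(-43, -70), n)) = Mul(6, Add(Add(-43, -70), Rational(-1, 102))) = Mul(6, Add(-113, Rational(-1, 102))) = Mul(6, Rational(-11527, 102)) = Rational(-11527, 17)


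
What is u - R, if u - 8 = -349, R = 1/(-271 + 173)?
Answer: -33417/98 ≈ -340.99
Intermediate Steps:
R = -1/98 (R = 1/(-98) = -1/98 ≈ -0.010204)
u = -341 (u = 8 - 349 = -341)
u - R = -341 - 1*(-1/98) = -341 + 1/98 = -33417/98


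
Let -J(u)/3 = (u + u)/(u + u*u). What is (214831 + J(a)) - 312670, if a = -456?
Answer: -44516739/455 ≈ -97839.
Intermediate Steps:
J(u) = -6*u/(u + u²) (J(u) = -3*(u + u)/(u + u*u) = -3*2*u/(u + u²) = -6*u/(u + u²))
(214831 + J(a)) - 312670 = (214831 - 6/(1 - 456)) - 312670 = (214831 - 6/(-455)) - 312670 = (214831 - 6*(-1/455)) - 312670 = (214831 + 6/455) - 312670 = 97748111/455 - 312670 = -44516739/455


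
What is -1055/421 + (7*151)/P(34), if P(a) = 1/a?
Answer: 15128843/421 ≈ 35936.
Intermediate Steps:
-1055/421 + (7*151)/P(34) = -1055/421 + (7*151)/(1/34) = -1055*1/421 + 1057/(1/34) = -1055/421 + 1057*34 = -1055/421 + 35938 = 15128843/421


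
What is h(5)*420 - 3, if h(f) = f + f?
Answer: 4197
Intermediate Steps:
h(f) = 2*f
h(5)*420 - 3 = (2*5)*420 - 3 = 10*420 - 3 = 4200 - 3 = 4197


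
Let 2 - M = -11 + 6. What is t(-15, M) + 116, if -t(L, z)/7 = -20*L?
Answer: -1984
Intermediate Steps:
M = 7 (M = 2 - (-11 + 6) = 2 - 1*(-5) = 2 + 5 = 7)
t(L, z) = 140*L (t(L, z) = -(-140)*L = 140*L)
t(-15, M) + 116 = 140*(-15) + 116 = -2100 + 116 = -1984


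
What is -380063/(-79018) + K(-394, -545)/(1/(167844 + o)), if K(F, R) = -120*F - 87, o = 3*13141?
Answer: 772918639256621/79018 ≈ 9.7815e+9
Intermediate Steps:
o = 39423
K(F, R) = -87 - 120*F
-380063/(-79018) + K(-394, -545)/(1/(167844 + o)) = -380063/(-79018) + (-87 - 120*(-394))/(1/(167844 + 39423)) = -380063*(-1/79018) + (-87 + 47280)/(1/207267) = 380063/79018 + 47193/(1/207267) = 380063/79018 + 47193*207267 = 380063/79018 + 9781551531 = 772918639256621/79018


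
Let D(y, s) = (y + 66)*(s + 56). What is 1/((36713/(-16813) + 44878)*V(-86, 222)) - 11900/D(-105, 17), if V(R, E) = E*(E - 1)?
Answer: 664410147212797/158955940244478 ≈ 4.1798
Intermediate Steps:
D(y, s) = (56 + s)*(66 + y) (D(y, s) = (66 + y)*(56 + s) = (56 + s)*(66 + y))
V(R, E) = E*(-1 + E)
1/((36713/(-16813) + 44878)*V(-86, 222)) - 11900/D(-105, 17) = 1/((36713/(-16813) + 44878)*((222*(-1 + 222)))) - 11900/(3696 + 56*(-105) + 66*17 + 17*(-105)) = 1/((36713*(-1/16813) + 44878)*((222*221))) - 11900/(3696 - 5880 + 1122 - 1785) = 1/((-36713/16813 + 44878)*49062) - 11900/(-2847) = (1/49062)/(754497101/16813) - 11900*(-1/2847) = (16813/754497101)*(1/49062) + 11900/2847 = 989/2177478633486 + 11900/2847 = 664410147212797/158955940244478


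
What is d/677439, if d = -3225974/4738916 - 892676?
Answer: -235017766955/178351473118 ≈ -1.3177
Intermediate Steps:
d = -2115159902595/2369458 (d = -3225974*1/4738916 - 892676 = -1612987/2369458 - 892676 = -2115159902595/2369458 ≈ -8.9268e+5)
d/677439 = -2115159902595/2369458/677439 = -2115159902595/2369458*1/677439 = -235017766955/178351473118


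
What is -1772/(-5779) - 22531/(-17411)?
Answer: 161058941/100618169 ≈ 1.6007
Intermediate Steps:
-1772/(-5779) - 22531/(-17411) = -1772*(-1/5779) - 22531*(-1/17411) = 1772/5779 + 22531/17411 = 161058941/100618169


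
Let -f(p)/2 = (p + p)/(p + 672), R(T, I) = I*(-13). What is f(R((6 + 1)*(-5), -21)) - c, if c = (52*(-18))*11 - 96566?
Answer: 4808738/45 ≈ 1.0686e+5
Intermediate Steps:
R(T, I) = -13*I
f(p) = -4*p/(672 + p) (f(p) = -2*(p + p)/(p + 672) = -2*2*p/(672 + p) = -4*p/(672 + p))
c = -106862 (c = -936*11 - 96566 = -10296 - 96566 = -106862)
f(R((6 + 1)*(-5), -21)) - c = -4*(-13*(-21))/(672 - 13*(-21)) - 1*(-106862) = -4*273/(672 + 273) + 106862 = -4*273/945 + 106862 = -4*273*1/945 + 106862 = -52/45 + 106862 = 4808738/45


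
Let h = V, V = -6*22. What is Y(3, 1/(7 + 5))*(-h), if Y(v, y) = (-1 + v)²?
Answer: 528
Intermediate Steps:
V = -132
h = -132
Y(3, 1/(7 + 5))*(-h) = (-1 + 3)²*(-1*(-132)) = 2²*132 = 4*132 = 528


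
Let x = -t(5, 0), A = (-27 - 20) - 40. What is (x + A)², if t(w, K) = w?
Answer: 8464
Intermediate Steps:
A = -87 (A = -47 - 40 = -87)
x = -5 (x = -1*5 = -5)
(x + A)² = (-5 - 87)² = (-92)² = 8464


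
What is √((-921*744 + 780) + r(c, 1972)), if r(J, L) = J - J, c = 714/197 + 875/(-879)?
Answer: 2*I*√171111 ≈ 827.31*I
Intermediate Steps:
c = 455231/173163 (c = 714*(1/197) + 875*(-1/879) = 714/197 - 875/879 = 455231/173163 ≈ 2.6289)
r(J, L) = 0
√((-921*744 + 780) + r(c, 1972)) = √((-921*744 + 780) + 0) = √((-685224 + 780) + 0) = √(-684444 + 0) = √(-684444) = 2*I*√171111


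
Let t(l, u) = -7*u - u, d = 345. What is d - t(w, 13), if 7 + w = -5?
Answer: 449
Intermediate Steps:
w = -12 (w = -7 - 5 = -12)
t(l, u) = -8*u
d - t(w, 13) = 345 - (-8)*13 = 345 - 1*(-104) = 345 + 104 = 449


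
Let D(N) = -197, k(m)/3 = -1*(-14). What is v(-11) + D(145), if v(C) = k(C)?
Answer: -155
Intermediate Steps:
k(m) = 42 (k(m) = 3*(-1*(-14)) = 3*14 = 42)
v(C) = 42
v(-11) + D(145) = 42 - 197 = -155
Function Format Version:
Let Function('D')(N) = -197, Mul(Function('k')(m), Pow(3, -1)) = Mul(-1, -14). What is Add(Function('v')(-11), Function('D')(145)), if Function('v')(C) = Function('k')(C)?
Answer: -155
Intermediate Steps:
Function('k')(m) = 42 (Function('k')(m) = Mul(3, Mul(-1, -14)) = Mul(3, 14) = 42)
Function('v')(C) = 42
Add(Function('v')(-11), Function('D')(145)) = Add(42, -197) = -155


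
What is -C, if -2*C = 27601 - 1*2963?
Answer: 12319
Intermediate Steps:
C = -12319 (C = -(27601 - 1*2963)/2 = -(27601 - 2963)/2 = -½*24638 = -12319)
-C = -1*(-12319) = 12319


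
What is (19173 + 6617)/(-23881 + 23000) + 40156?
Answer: 35351646/881 ≈ 40127.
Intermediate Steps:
(19173 + 6617)/(-23881 + 23000) + 40156 = 25790/(-881) + 40156 = 25790*(-1/881) + 40156 = -25790/881 + 40156 = 35351646/881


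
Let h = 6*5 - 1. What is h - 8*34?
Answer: -243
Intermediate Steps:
h = 29 (h = 30 - 1 = 29)
h - 8*34 = 29 - 8*34 = 29 - 272 = -243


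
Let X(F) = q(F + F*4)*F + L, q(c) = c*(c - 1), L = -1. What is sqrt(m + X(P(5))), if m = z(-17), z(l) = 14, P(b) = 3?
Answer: sqrt(643) ≈ 25.357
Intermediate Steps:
m = 14
q(c) = c*(-1 + c)
X(F) = -1 + 5*F**2*(-1 + 5*F) (X(F) = ((F + F*4)*(-1 + (F + F*4)))*F - 1 = ((F + 4*F)*(-1 + (F + 4*F)))*F - 1 = ((5*F)*(-1 + 5*F))*F - 1 = (5*F*(-1 + 5*F))*F - 1 = 5*F**2*(-1 + 5*F) - 1 = -1 + 5*F**2*(-1 + 5*F))
sqrt(m + X(P(5))) = sqrt(14 + (-1 + 3**2*(-5 + 25*3))) = sqrt(14 + (-1 + 9*(-5 + 75))) = sqrt(14 + (-1 + 9*70)) = sqrt(14 + (-1 + 630)) = sqrt(14 + 629) = sqrt(643)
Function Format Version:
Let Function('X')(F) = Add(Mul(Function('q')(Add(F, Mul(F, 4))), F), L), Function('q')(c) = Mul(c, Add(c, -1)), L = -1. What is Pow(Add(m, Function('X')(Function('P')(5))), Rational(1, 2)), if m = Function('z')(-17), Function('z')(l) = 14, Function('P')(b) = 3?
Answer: Pow(643, Rational(1, 2)) ≈ 25.357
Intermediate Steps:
m = 14
Function('q')(c) = Mul(c, Add(-1, c))
Function('X')(F) = Add(-1, Mul(5, Pow(F, 2), Add(-1, Mul(5, F)))) (Function('X')(F) = Add(Mul(Mul(Add(F, Mul(F, 4)), Add(-1, Add(F, Mul(F, 4)))), F), -1) = Add(Mul(Mul(Add(F, Mul(4, F)), Add(-1, Add(F, Mul(4, F)))), F), -1) = Add(Mul(Mul(Mul(5, F), Add(-1, Mul(5, F))), F), -1) = Add(Mul(Mul(5, F, Add(-1, Mul(5, F))), F), -1) = Add(Mul(5, Pow(F, 2), Add(-1, Mul(5, F))), -1) = Add(-1, Mul(5, Pow(F, 2), Add(-1, Mul(5, F)))))
Pow(Add(m, Function('X')(Function('P')(5))), Rational(1, 2)) = Pow(Add(14, Add(-1, Mul(Pow(3, 2), Add(-5, Mul(25, 3))))), Rational(1, 2)) = Pow(Add(14, Add(-1, Mul(9, Add(-5, 75)))), Rational(1, 2)) = Pow(Add(14, Add(-1, Mul(9, 70))), Rational(1, 2)) = Pow(Add(14, Add(-1, 630)), Rational(1, 2)) = Pow(Add(14, 629), Rational(1, 2)) = Pow(643, Rational(1, 2))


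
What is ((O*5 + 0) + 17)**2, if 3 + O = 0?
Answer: 4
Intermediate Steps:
O = -3 (O = -3 + 0 = -3)
((O*5 + 0) + 17)**2 = ((-3*5 + 0) + 17)**2 = ((-15 + 0) + 17)**2 = (-15 + 17)**2 = 2**2 = 4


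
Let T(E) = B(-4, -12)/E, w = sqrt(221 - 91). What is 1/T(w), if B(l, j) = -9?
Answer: -sqrt(130)/9 ≈ -1.2669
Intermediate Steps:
w = sqrt(130) ≈ 11.402
T(E) = -9/E
1/T(w) = 1/(-9*sqrt(130)/130) = -sqrt(130)/9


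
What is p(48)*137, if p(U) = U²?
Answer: 315648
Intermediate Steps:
p(48)*137 = 48²*137 = 2304*137 = 315648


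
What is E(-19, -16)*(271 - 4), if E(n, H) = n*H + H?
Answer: 76896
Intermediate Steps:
E(n, H) = H + H*n (E(n, H) = H*n + H = H + H*n)
E(-19, -16)*(271 - 4) = (-16*(1 - 19))*(271 - 4) = -16*(-18)*267 = 288*267 = 76896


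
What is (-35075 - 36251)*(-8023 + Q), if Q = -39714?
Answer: 3404889262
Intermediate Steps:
(-35075 - 36251)*(-8023 + Q) = (-35075 - 36251)*(-8023 - 39714) = -71326*(-47737) = 3404889262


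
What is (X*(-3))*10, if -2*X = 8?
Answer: 120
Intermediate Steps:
X = -4 (X = -½*8 = -4)
(X*(-3))*10 = -4*(-3)*10 = 12*10 = 120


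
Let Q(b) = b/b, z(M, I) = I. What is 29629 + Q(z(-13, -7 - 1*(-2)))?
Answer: 29630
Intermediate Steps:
Q(b) = 1
29629 + Q(z(-13, -7 - 1*(-2))) = 29629 + 1 = 29630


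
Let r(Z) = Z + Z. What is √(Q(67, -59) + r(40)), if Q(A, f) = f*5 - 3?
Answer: I*√218 ≈ 14.765*I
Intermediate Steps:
Q(A, f) = -3 + 5*f (Q(A, f) = 5*f - 3 = -3 + 5*f)
r(Z) = 2*Z
√(Q(67, -59) + r(40)) = √((-3 + 5*(-59)) + 2*40) = √((-3 - 295) + 80) = √(-298 + 80) = √(-218) = I*√218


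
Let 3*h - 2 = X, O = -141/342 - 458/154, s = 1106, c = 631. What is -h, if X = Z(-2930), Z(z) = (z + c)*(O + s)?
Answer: 106466089/126 ≈ 8.4497e+5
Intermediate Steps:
O = -29725/8778 (O = -141*1/342 - 458*1/154 = -47/114 - 229/77 = -29725/8778 ≈ -3.3863)
Z(z) = 6107286833/8778 + 9678743*z/8778 (Z(z) = (z + 631)*(-29725/8778 + 1106) = (631 + z)*(9678743/8778) = 6107286833/8778 + 9678743*z/8778)
X = -106466173/42 (X = 6107286833/8778 + (9678743/8778)*(-2930) = 6107286833/8778 - 14179358495/4389 = -106466173/42 ≈ -2.5349e+6)
h = -106466089/126 (h = 2/3 + (1/3)*(-106466173/42) = 2/3 - 106466173/126 = -106466089/126 ≈ -8.4497e+5)
-h = -1*(-106466089/126) = 106466089/126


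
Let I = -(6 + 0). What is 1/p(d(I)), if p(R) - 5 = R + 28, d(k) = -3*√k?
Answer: 11/381 + I*√6/381 ≈ 0.028871 + 0.0064291*I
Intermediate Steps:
I = -6 (I = -1*6 = -6)
p(R) = 33 + R (p(R) = 5 + (R + 28) = 5 + (28 + R) = 33 + R)
1/p(d(I)) = 1/(33 - 3*I*√6)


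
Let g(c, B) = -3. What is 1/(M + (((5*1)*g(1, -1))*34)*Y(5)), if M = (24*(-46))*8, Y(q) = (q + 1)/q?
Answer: -1/9444 ≈ -0.00010589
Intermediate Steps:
Y(q) = (1 + q)/q
M = -8832 (M = -1104*8 = -8832)
1/(M + (((5*1)*g(1, -1))*34)*Y(5)) = 1/(-8832 + (((5*1)*(-3))*34)*((1 + 5)/5)) = 1/(-8832 + ((5*(-3))*34)*((⅕)*6)) = 1/(-8832 - 15*34*(6/5)) = 1/(-8832 - 510*6/5) = 1/(-8832 - 612) = 1/(-9444) = -1/9444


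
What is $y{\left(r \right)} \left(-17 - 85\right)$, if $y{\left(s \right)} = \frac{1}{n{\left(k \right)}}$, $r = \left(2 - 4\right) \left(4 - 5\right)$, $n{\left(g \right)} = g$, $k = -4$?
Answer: $\frac{51}{2} \approx 25.5$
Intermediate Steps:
$r = 2$ ($r = \left(-2\right) \left(-1\right) = 2$)
$y{\left(s \right)} = - \frac{1}{4}$ ($y{\left(s \right)} = \frac{1}{-4} = - \frac{1}{4}$)
$y{\left(r \right)} \left(-17 - 85\right) = - \frac{-17 - 85}{4} = \left(- \frac{1}{4}\right) \left(-102\right) = \frac{51}{2}$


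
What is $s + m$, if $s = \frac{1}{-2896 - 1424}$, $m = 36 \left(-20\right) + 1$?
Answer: $- \frac{3106081}{4320} \approx -719.0$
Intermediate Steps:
$m = -719$ ($m = -720 + 1 = -719$)
$s = - \frac{1}{4320}$ ($s = \frac{1}{-4320} = - \frac{1}{4320} \approx -0.00023148$)
$s + m = - \frac{1}{4320} - 719 = - \frac{3106081}{4320}$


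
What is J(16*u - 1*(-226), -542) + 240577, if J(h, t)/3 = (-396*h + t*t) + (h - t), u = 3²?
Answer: 685045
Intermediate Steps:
u = 9
J(h, t) = -1185*h - 3*t + 3*t² (J(h, t) = 3*((-396*h + t*t) + (h - t)) = 3*((-396*h + t²) + (h - t)) = 3*((t² - 396*h) + (h - t)) = 3*(t² - t - 395*h) = -1185*h - 3*t + 3*t²)
J(16*u - 1*(-226), -542) + 240577 = (-1185*(16*9 - 1*(-226)) - 3*(-542) + 3*(-542)²) + 240577 = (-1185*(144 + 226) + 1626 + 3*293764) + 240577 = (-1185*370 + 1626 + 881292) + 240577 = (-438450 + 1626 + 881292) + 240577 = 444468 + 240577 = 685045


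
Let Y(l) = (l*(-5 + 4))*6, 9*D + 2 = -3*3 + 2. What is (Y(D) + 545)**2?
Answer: 303601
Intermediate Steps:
D = -1 (D = -2/9 + (-3*3 + 2)/9 = -2/9 + (-9 + 2)/9 = -2/9 + (1/9)*(-7) = -2/9 - 7/9 = -1)
Y(l) = -6*l (Y(l) = (l*(-1))*6 = -l*6 = -6*l)
(Y(D) + 545)**2 = (-6*(-1) + 545)**2 = (6 + 545)**2 = 551**2 = 303601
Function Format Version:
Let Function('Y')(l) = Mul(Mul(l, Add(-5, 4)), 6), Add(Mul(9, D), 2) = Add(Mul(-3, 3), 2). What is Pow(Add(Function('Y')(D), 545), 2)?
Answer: 303601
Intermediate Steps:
D = -1 (D = Add(Rational(-2, 9), Mul(Rational(1, 9), Add(Mul(-3, 3), 2))) = Add(Rational(-2, 9), Mul(Rational(1, 9), Add(-9, 2))) = Add(Rational(-2, 9), Mul(Rational(1, 9), -7)) = Add(Rational(-2, 9), Rational(-7, 9)) = -1)
Function('Y')(l) = Mul(-6, l) (Function('Y')(l) = Mul(Mul(l, -1), 6) = Mul(Mul(-1, l), 6) = Mul(-6, l))
Pow(Add(Function('Y')(D), 545), 2) = Pow(Add(Mul(-6, -1), 545), 2) = Pow(Add(6, 545), 2) = Pow(551, 2) = 303601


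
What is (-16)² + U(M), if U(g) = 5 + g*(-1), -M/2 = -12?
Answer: 237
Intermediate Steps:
M = 24 (M = -2*(-12) = 24)
U(g) = 5 - g
(-16)² + U(M) = (-16)² + (5 - 1*24) = 256 + (5 - 24) = 256 - 19 = 237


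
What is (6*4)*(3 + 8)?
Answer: 264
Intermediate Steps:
(6*4)*(3 + 8) = 24*11 = 264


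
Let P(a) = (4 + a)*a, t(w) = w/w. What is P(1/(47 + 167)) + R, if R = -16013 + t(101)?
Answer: -733284695/45796 ≈ -16012.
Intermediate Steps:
t(w) = 1
P(a) = a*(4 + a)
R = -16012 (R = -16013 + 1 = -16012)
P(1/(47 + 167)) + R = (4 + 1/(47 + 167))/(47 + 167) - 16012 = (4 + 1/214)/214 - 16012 = (1/214)*(857/214) - 16012 = 857/45796 - 16012 = -733284695/45796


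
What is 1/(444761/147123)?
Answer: 147123/444761 ≈ 0.33079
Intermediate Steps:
1/(444761/147123) = 147123/444761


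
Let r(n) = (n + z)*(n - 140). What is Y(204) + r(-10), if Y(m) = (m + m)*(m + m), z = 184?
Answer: 140364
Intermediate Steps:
Y(m) = 4*m² (Y(m) = (2*m)*(2*m) = 4*m²)
r(n) = (-140 + n)*(184 + n) (r(n) = (n + 184)*(n - 140) = (184 + n)*(-140 + n) = (-140 + n)*(184 + n))
Y(204) + r(-10) = 4*204² + (-25760 + (-10)² + 44*(-10)) = 4*41616 + (-25760 + 100 - 440) = 166464 - 26100 = 140364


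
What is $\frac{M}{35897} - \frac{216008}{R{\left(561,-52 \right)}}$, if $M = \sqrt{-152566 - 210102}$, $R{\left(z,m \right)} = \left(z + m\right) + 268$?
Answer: $- \frac{216008}{777} + \frac{2 i \sqrt{90667}}{35897} \approx -278.0 + 0.016776 i$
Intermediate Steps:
$R{\left(z,m \right)} = 268 + m + z$ ($R{\left(z,m \right)} = \left(m + z\right) + 268 = 268 + m + z$)
$M = 2 i \sqrt{90667}$ ($M = \sqrt{-362668} = 2 i \sqrt{90667} \approx 602.22 i$)
$\frac{M}{35897} - \frac{216008}{R{\left(561,-52 \right)}} = \frac{2 i \sqrt{90667}}{35897} - \frac{216008}{268 - 52 + 561} = 2 i \sqrt{90667} \cdot \frac{1}{35897} - \frac{216008}{777} = \frac{2 i \sqrt{90667}}{35897} - \frac{216008}{777} = - \frac{216008}{777} + \frac{2 i \sqrt{90667}}{35897}$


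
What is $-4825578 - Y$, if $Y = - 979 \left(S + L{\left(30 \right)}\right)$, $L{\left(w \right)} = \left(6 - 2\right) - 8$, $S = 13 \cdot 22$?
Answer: $-4549500$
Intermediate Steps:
$S = 286$
$L{\left(w \right)} = -4$ ($L{\left(w \right)} = 4 - 8 = -4$)
$Y = -276078$ ($Y = - 979 \left(286 - 4\right) = \left(-979\right) 282 = -276078$)
$-4825578 - Y = -4825578 - -276078 = -4825578 + 276078 = -4549500$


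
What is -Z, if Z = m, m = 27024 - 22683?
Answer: -4341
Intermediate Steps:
m = 4341
Z = 4341
-Z = -1*4341 = -4341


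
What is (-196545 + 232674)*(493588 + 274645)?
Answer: 27755490057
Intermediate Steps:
(-196545 + 232674)*(493588 + 274645) = 36129*768233 = 27755490057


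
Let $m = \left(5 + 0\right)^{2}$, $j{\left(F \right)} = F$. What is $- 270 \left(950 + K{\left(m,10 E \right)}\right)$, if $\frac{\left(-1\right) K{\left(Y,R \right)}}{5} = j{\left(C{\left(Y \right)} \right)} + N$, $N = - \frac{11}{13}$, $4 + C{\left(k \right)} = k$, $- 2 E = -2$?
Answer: $- \frac{2980800}{13} \approx -2.2929 \cdot 10^{5}$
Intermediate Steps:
$E = 1$ ($E = \left(- \frac{1}{2}\right) \left(-2\right) = 1$)
$C{\left(k \right)} = -4 + k$
$m = 25$ ($m = 5^{2} = 25$)
$N = - \frac{11}{13}$ ($N = \left(-11\right) \frac{1}{13} = - \frac{11}{13} \approx -0.84615$)
$K{\left(Y,R \right)} = \frac{315}{13} - 5 Y$ ($K{\left(Y,R \right)} = - 5 \left(\left(-4 + Y\right) - \frac{11}{13}\right) = - 5 \left(- \frac{63}{13} + Y\right) = \frac{315}{13} - 5 Y$)
$- 270 \left(950 + K{\left(m,10 E \right)}\right) = - 270 \left(950 + \left(\frac{315}{13} - 125\right)\right) = - 270 \left(950 - \frac{1310}{13}\right) = \left(-270\right) \frac{11040}{13} = - \frac{2980800}{13}$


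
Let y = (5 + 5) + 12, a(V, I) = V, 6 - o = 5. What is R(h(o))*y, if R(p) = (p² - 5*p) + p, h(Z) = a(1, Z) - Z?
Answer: 0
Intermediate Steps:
o = 1 (o = 6 - 1*5 = 6 - 5 = 1)
h(Z) = 1 - Z
R(p) = p² - 4*p
y = 22 (y = 10 + 12 = 22)
R(h(o))*y = ((1 - 1*1)*(-4 + (1 - 1*1)))*22 = ((1 - 1)*(-4 + (1 - 1)))*22 = (0*(-4 + 0))*22 = (0*(-4))*22 = 0*22 = 0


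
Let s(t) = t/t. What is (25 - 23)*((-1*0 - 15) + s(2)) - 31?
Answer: -59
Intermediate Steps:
s(t) = 1
(25 - 23)*((-1*0 - 15) + s(2)) - 31 = (25 - 23)*((-1*0 - 15) + 1) - 31 = 2*((0 - 15) + 1) - 31 = 2*(-15 + 1) - 31 = 2*(-14) - 31 = -28 - 31 = -59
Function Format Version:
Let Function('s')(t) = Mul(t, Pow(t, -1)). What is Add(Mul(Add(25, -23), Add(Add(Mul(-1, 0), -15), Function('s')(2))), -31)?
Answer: -59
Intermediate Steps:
Function('s')(t) = 1
Add(Mul(Add(25, -23), Add(Add(Mul(-1, 0), -15), Function('s')(2))), -31) = Add(Mul(Add(25, -23), Add(Add(Mul(-1, 0), -15), 1)), -31) = Add(Mul(2, Add(Add(0, -15), 1)), -31) = Add(Mul(2, Add(-15, 1)), -31) = Add(Mul(2, -14), -31) = Add(-28, -31) = -59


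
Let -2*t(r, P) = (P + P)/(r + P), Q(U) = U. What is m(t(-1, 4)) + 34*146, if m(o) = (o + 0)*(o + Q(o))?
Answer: 44708/9 ≈ 4967.6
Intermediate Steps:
t(r, P) = -P/(P + r) (t(r, P) = -(P + P)/(2*(r + P)) = -2*P/(2*(P + r)) = -P/(P + r))
m(o) = 2*o² (m(o) = (o + 0)*(o + o) = o*(2*o) = 2*o²)
m(t(-1, 4)) + 34*146 = 2*(-1*4/(4 - 1))² + 34*146 = 2*(-1*4/3)² + 4964 = 2*(-1*4*⅓)² + 4964 = 2*(-4/3)² + 4964 = 2*(16/9) + 4964 = 32/9 + 4964 = 44708/9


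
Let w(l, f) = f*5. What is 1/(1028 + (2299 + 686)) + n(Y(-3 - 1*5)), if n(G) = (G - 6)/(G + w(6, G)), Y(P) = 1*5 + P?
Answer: 4015/8026 ≈ 0.50025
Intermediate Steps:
w(l, f) = 5*f
Y(P) = 5 + P
n(G) = (-6 + G)/(6*G) (n(G) = (G - 6)/(G + 5*G) = (-6 + G)/((6*G)) = (-6 + G)*(1/(6*G)) = (-6 + G)/(6*G))
1/(1028 + (2299 + 686)) + n(Y(-3 - 1*5)) = 1/(1028 + (2299 + 686)) + (-6 + (5 + (-3 - 1*5)))/(6*(5 + (-3 - 1*5))) = 1/(1028 + 2985) + (-6 + (5 + (-3 - 5)))/(6*(5 + (-3 - 5))) = 1/4013 + (-6 + (5 - 8))/(6*(5 - 8)) = 1/4013 + (⅙)*(-6 - 3)/(-3) = 1/4013 + (⅙)*(-⅓)*(-9) = 1/4013 + ½ = 4015/8026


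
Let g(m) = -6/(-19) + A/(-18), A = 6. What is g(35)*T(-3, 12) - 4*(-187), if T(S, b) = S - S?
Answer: 748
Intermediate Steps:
T(S, b) = 0
g(m) = -1/57 (g(m) = -6/(-19) + 6/(-18) = -6*(-1/19) + 6*(-1/18) = 6/19 - ⅓ = -1/57)
g(35)*T(-3, 12) - 4*(-187) = -1/57*0 - 4*(-187) = 0 + 748 = 748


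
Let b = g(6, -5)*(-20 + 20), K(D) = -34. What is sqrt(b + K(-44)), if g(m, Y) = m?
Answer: I*sqrt(34) ≈ 5.8309*I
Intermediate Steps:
b = 0 (b = 6*(-20 + 20) = 6*0 = 0)
sqrt(b + K(-44)) = sqrt(0 - 34) = sqrt(-34) = I*sqrt(34)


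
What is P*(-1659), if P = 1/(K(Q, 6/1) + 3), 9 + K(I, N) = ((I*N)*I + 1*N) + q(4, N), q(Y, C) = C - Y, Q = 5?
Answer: -1659/152 ≈ -10.914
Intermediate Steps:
K(I, N) = -13 + 2*N + N*I² (K(I, N) = -9 + (((I*N)*I + 1*N) + (N - 1*4)) = -9 + ((N*I² + N) + (N - 4)) = -9 + ((N + N*I²) + (-4 + N)) = -9 + (-4 + 2*N + N*I²) = -13 + 2*N + N*I²)
P = 1/152 (P = 1/((-13 + 2*(6/1) + (6/1)*5²) + 3) = 1/((-13 + 2*(6*1) + (6*1)*25) + 3) = 1/((-13 + 2*6 + 6*25) + 3) = 1/((-13 + 12 + 150) + 3) = 1/(149 + 3) = 1/152 ≈ 0.0065789)
P*(-1659) = (1/152)*(-1659) = -1659/152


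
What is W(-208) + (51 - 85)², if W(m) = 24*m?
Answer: -3836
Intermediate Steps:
W(-208) + (51 - 85)² = 24*(-208) + (51 - 85)² = -4992 + (-34)² = -4992 + 1156 = -3836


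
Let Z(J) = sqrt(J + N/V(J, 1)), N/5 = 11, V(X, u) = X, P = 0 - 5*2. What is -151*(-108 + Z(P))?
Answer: 16308 - 151*I*sqrt(62)/2 ≈ 16308.0 - 594.49*I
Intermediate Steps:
P = -10 (P = 0 - 10 = -10)
N = 55 (N = 5*11 = 55)
Z(J) = sqrt(J + 55/J)
-151*(-108 + Z(P)) = -151*(-108 + sqrt(-10 + 55/(-10))) = -151*(-108 + sqrt(-10 + 55*(-1/10))) = -151*(-108 + sqrt(-10 - 11/2)) = -151*(-108 + sqrt(-31/2)) = -151*(-108 + I*sqrt(62)/2) = 16308 - 151*I*sqrt(62)/2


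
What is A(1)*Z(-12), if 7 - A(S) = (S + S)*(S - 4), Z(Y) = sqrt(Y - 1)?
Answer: 13*I*sqrt(13) ≈ 46.872*I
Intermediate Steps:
Z(Y) = sqrt(-1 + Y)
A(S) = 7 - 2*S*(-4 + S) (A(S) = 7 - (S + S)*(S - 4) = 7 - 2*S*(-4 + S))
A(1)*Z(-12) = (7 - 2*1**2 + 8*1)*sqrt(-1 - 12) = (7 - 2*1 + 8)*sqrt(-13) = (7 - 2 + 8)*(I*sqrt(13)) = 13*(I*sqrt(13)) = 13*I*sqrt(13)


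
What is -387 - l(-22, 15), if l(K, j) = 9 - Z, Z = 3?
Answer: -393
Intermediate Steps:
l(K, j) = 6 (l(K, j) = 9 - 1*3 = 9 - 3 = 6)
-387 - l(-22, 15) = -387 - 1*6 = -387 - 6 = -393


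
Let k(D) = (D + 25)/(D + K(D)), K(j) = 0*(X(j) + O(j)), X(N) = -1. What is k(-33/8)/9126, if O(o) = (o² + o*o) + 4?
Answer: -167/301158 ≈ -0.00055453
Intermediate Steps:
O(o) = 4 + 2*o² (O(o) = (o² + o²) + 4 = 2*o² + 4 = 4 + 2*o²)
K(j) = 0 (K(j) = 0*(-1 + (4 + 2*j²)) = 0*(3 + 2*j²) = 0)
k(D) = (25 + D)/D (k(D) = (D + 25)/(D + 0) = (25 + D)/D)
k(-33/8)/9126 = ((25 - 33/8)/((-33/8)))/9126 = ((25 - 33*⅛)/((-33*⅛)))*(1/9126) = ((25 - 33/8)/(-33/8))*(1/9126) = -8/33*167/8*(1/9126) = -167/33*1/9126 = -167/301158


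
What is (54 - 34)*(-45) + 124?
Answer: -776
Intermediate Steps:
(54 - 34)*(-45) + 124 = 20*(-45) + 124 = -900 + 124 = -776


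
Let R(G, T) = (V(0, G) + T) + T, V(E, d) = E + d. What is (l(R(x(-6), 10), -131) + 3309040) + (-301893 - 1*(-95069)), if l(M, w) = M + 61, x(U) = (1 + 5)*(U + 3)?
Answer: 3102279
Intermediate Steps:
x(U) = 18 + 6*U (x(U) = 6*(3 + U) = 18 + 6*U)
R(G, T) = G + 2*T (R(G, T) = ((0 + G) + T) + T = (G + T) + T = G + 2*T)
l(M, w) = 61 + M
(l(R(x(-6), 10), -131) + 3309040) + (-301893 - 1*(-95069)) = ((61 + ((18 + 6*(-6)) + 2*10)) + 3309040) + (-301893 - 1*(-95069)) = ((61 + ((18 - 36) + 20)) + 3309040) + (-301893 + 95069) = ((61 + (-18 + 20)) + 3309040) - 206824 = ((61 + 2) + 3309040) - 206824 = (63 + 3309040) - 206824 = 3309103 - 206824 = 3102279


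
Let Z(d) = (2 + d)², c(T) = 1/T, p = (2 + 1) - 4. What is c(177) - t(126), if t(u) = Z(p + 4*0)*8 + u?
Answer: -23717/177 ≈ -133.99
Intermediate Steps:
p = -1 (p = 3 - 4 = -1)
t(u) = 8 + u (t(u) = (2 + (-1 + 4*0))²*8 + u = (2 + (-1 + 0))²*8 + u = (2 - 1)²*8 + u = 1²*8 + u = 1*8 + u = 8 + u)
c(177) - t(126) = 1/177 - (8 + 126) = 1/177 - 1*134 = 1/177 - 134 = -23717/177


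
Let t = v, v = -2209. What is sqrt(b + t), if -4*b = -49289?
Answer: sqrt(40453)/2 ≈ 100.56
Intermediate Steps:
b = 49289/4 (b = -1/4*(-49289) = 49289/4 ≈ 12322.)
t = -2209
sqrt(b + t) = sqrt(49289/4 - 2209) = sqrt(40453/4) = sqrt(40453)/2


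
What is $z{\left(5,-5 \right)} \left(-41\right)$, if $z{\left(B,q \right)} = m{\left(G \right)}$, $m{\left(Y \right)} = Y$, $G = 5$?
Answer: $-205$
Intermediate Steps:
$z{\left(B,q \right)} = 5$
$z{\left(5,-5 \right)} \left(-41\right) = 5 \left(-41\right) = -205$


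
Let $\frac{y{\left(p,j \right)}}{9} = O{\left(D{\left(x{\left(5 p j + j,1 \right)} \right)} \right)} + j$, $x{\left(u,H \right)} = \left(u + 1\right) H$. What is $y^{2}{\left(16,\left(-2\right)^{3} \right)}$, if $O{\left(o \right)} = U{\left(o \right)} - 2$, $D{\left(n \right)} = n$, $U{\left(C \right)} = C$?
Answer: $34963569$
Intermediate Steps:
$x{\left(u,H \right)} = H \left(1 + u\right)$ ($x{\left(u,H \right)} = \left(1 + u\right) H = H \left(1 + u\right)$)
$O{\left(o \right)} = -2 + o$ ($O{\left(o \right)} = o - 2 = -2 + o$)
$y{\left(p,j \right)} = -9 + 18 j + 45 j p$ ($y{\left(p,j \right)} = 9 \left(\left(-2 + 1 \left(1 + \left(5 p j + j\right)\right)\right) + j\right) = 9 \left(\left(-2 + 1 \left(1 + \left(5 j p + j\right)\right)\right) + j\right) = 9 \left(\left(-2 + 1 \left(1 + \left(j + 5 j p\right)\right)\right) + j\right) = 9 \left(\left(-2 + 1 \left(1 + j + 5 j p\right)\right) + j\right) = 9 \left(\left(-2 + \left(1 + j + 5 j p\right)\right) + j\right) = 9 \left(\left(-1 + j + 5 j p\right) + j\right) = 9 \left(-1 + 2 j + 5 j p\right) = -9 + 18 j + 45 j p$)
$y^{2}{\left(16,\left(-2\right)^{3} \right)} = \left(-9 + 18 \left(-2\right)^{3} + 45 \left(-2\right)^{3} \cdot 16\right)^{2} = \left(-9 + 18 \left(-8\right) + 45 \left(-8\right) 16\right)^{2} = \left(-9 - 144 - 5760\right)^{2} = \left(-5913\right)^{2} = 34963569$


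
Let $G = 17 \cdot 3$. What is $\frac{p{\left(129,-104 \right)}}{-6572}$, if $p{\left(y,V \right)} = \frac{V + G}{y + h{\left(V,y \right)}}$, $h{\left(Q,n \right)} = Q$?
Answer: $\frac{1}{3100} \approx 0.00032258$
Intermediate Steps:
$G = 51$
$p{\left(y,V \right)} = \frac{51 + V}{V + y}$ ($p{\left(y,V \right)} = \frac{V + 51}{y + V} = \frac{51 + V}{V + y}$)
$\frac{p{\left(129,-104 \right)}}{-6572} = \frac{\frac{1}{-104 + 129} \left(51 - 104\right)}{-6572} = \frac{1}{25} \left(-53\right) \left(- \frac{1}{6572}\right) = \left(- \frac{53}{25}\right) \left(- \frac{1}{6572}\right) = \frac{1}{3100}$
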